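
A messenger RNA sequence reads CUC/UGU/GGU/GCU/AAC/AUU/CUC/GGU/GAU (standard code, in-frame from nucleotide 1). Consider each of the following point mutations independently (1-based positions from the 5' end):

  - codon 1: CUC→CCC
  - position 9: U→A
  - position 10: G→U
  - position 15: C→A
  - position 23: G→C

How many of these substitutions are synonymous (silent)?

Codon 1: CUC (Leu) → CCC (Pro) — missense.
Codon 3: GGU (Gly) → GGA (Gly) — synonymous.
Codon 4: GCU (Ala) → UCU (Ser) — missense.
Codon 5: AAC (Asn) → AAA (Lys) — missense.
Codon 8: GGU (Gly) → GCU (Ala) — missense.
Synonymous: 1 of 5.

1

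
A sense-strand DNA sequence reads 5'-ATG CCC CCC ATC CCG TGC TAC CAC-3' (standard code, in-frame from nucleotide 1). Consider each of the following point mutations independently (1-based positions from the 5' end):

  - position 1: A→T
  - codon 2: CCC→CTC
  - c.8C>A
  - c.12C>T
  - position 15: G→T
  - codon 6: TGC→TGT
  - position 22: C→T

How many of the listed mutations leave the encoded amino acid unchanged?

3

Codon 1: ATG (Met) → TTG (Leu) — missense.
Codon 2: CCC (Pro) → CTC (Leu) — missense.
Codon 3: CCC (Pro) → CAC (His) — missense.
Codon 4: ATC (Ile) → ATT (Ile) — synonymous.
Codon 5: CCG (Pro) → CCT (Pro) — synonymous.
Codon 6: TGC (Cys) → TGT (Cys) — synonymous.
Codon 8: CAC (His) → TAC (Tyr) — missense.
Synonymous: 3 of 7.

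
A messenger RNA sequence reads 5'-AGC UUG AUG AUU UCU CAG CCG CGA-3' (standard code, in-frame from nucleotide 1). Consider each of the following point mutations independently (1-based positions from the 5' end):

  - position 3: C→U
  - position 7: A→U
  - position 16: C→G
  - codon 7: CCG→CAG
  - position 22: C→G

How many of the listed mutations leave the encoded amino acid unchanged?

Codon 1: AGC (Ser) → AGU (Ser) — synonymous.
Codon 3: AUG (Met) → UUG (Leu) — missense.
Codon 6: CAG (Gln) → GAG (Glu) — missense.
Codon 7: CCG (Pro) → CAG (Gln) — missense.
Codon 8: CGA (Arg) → GGA (Gly) — missense.
Synonymous: 1 of 5.

1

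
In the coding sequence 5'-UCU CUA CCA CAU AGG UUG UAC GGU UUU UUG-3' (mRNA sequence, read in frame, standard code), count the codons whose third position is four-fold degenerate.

Codon 1 UCU (Ser): third position 4-fold.
Codon 2 CUA (Leu): third position 4-fold.
Codon 3 CCA (Pro): third position 4-fold.
Codon 4 CAU (His): third position 2-fold.
Codon 5 AGG (Arg): third position 2-fold.
Codon 6 UUG (Leu): third position 2-fold.
Codon 7 UAC (Tyr): third position 2-fold.
Codon 8 GGU (Gly): third position 4-fold.
Codon 9 UUU (Phe): third position 2-fold.
Codon 10 UUG (Leu): third position 2-fold.
Four-fold degenerate third positions: 4.

4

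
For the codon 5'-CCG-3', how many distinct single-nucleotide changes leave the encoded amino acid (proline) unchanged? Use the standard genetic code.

Position 1: none → 0 synonymous.
Position 2: none → 0 synonymous.
Position 3: CCT, CCC, CCA → 3 synonymous.
Total: 0 + 0 + 3 = 3.

3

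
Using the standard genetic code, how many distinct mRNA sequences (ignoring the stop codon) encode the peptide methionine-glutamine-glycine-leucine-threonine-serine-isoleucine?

Met: 1 codon.
Gln: 2 codons.
Gly: 4 codons.
Leu: 6 codons.
Thr: 4 codons.
Ser: 6 codons.
Ile: 3 codons.
1 × 2 × 4 × 6 × 4 × 6 × 3 = 3456.

3456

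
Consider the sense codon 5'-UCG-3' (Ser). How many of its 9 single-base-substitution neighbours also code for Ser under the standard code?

Position 1: none → 0 synonymous.
Position 2: none → 0 synonymous.
Position 3: UCU, UCC, UCA → 3 synonymous.
Total: 0 + 0 + 3 = 3.

3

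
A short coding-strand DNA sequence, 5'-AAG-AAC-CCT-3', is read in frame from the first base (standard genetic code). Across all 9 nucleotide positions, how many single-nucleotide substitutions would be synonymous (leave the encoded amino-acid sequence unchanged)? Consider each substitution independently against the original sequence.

5

Codon 1 (AAG, Lys): 1 synonymous substitution.
Codon 2 (AAC, Asn): 1 synonymous substitution.
Codon 3 (CCT, Pro): 3 synonymous substitutions.
Total: 1 + 1 + 3 = 5.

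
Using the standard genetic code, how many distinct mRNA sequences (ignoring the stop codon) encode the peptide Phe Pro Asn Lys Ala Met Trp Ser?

Phe: 2 codons.
Pro: 4 codons.
Asn: 2 codons.
Lys: 2 codons.
Ala: 4 codons.
Met: 1 codon.
Trp: 1 codon.
Ser: 6 codons.
2 × 4 × 2 × 2 × 4 × 1 × 1 × 6 = 768.

768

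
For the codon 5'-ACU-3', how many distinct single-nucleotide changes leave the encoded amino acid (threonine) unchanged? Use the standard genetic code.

Position 1: none → 0 synonymous.
Position 2: none → 0 synonymous.
Position 3: ACC, ACA, ACG → 3 synonymous.
Total: 0 + 0 + 3 = 3.

3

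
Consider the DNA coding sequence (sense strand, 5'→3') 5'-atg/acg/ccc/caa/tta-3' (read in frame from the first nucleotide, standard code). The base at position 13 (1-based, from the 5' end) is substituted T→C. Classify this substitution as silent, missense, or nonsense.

silent

Position 13 falls in codon 5: TTA → Leu.
After the substitution the codon is CTA → Leu.
Both encode Leu, so the change is synonymous.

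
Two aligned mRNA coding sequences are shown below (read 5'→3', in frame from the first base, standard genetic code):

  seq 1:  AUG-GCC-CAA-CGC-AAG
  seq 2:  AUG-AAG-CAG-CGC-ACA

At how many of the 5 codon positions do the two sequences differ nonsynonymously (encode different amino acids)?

2

Codon 1: AUG Met / AUG Met — identical.
Codon 2: GCC Ala / AAG Lys — nonsynonymous.
Codon 3: CAA Gln / CAG Gln — synonymous.
Codon 4: CGC Arg / CGC Arg — identical.
Codon 5: AAG Lys / ACA Thr — nonsynonymous.
Nonsynonymous differences: 2.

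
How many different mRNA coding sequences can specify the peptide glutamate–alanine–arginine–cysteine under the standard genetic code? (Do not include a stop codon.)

96

Glu: 2 codons.
Ala: 4 codons.
Arg: 6 codons.
Cys: 2 codons.
2 × 4 × 6 × 2 = 96.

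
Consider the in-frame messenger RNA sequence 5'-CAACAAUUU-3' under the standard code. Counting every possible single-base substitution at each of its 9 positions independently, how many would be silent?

Codon 1 (CAA, Gln): 1 synonymous substitution.
Codon 2 (CAA, Gln): 1 synonymous substitution.
Codon 3 (UUU, Phe): 1 synonymous substitution.
Total: 1 + 1 + 1 = 3.

3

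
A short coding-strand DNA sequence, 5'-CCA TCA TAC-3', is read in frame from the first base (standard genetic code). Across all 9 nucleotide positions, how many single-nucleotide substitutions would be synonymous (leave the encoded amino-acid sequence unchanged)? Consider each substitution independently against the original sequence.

Codon 1 (CCA, Pro): 3 synonymous substitutions.
Codon 2 (TCA, Ser): 3 synonymous substitutions.
Codon 3 (TAC, Tyr): 1 synonymous substitution.
Total: 3 + 3 + 1 = 7.

7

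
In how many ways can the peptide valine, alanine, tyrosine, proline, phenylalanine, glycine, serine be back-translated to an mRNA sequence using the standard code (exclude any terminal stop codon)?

6144

Val: 4 codons.
Ala: 4 codons.
Tyr: 2 codons.
Pro: 4 codons.
Phe: 2 codons.
Gly: 4 codons.
Ser: 6 codons.
4 × 4 × 2 × 4 × 2 × 4 × 6 = 6144.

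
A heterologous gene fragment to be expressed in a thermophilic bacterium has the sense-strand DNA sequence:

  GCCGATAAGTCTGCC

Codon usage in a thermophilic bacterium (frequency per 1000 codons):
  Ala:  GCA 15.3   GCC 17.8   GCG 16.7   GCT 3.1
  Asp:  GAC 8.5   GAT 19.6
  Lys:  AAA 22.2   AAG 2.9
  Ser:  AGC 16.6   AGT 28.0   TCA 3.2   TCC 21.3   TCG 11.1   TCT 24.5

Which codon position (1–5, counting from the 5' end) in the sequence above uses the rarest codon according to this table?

3

Codon 1 GCC (Ala): 17.8 per 1000.
Codon 2 GAT (Asp): 19.6 per 1000.
Codon 3 AAG (Lys): 2.9 per 1000.
Codon 4 TCT (Ser): 24.5 per 1000.
Codon 5 GCC (Ala): 17.8 per 1000.
Lowest frequency is 2.9 at codon 3.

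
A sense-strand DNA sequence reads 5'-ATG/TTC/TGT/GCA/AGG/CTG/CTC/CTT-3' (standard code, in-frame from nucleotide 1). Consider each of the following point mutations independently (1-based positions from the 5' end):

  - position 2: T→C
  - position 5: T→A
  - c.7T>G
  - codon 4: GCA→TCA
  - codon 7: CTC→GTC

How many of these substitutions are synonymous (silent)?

Codon 1: ATG (Met) → ACG (Thr) — missense.
Codon 2: TTC (Phe) → TAC (Tyr) — missense.
Codon 3: TGT (Cys) → GGT (Gly) — missense.
Codon 4: GCA (Ala) → TCA (Ser) — missense.
Codon 7: CTC (Leu) → GTC (Val) — missense.
Synonymous: 0 of 5.

0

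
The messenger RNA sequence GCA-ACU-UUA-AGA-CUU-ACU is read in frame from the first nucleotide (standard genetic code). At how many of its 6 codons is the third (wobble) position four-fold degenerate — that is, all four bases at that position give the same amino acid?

4

Codon 1 GCA (Ala): third position 4-fold.
Codon 2 ACU (Thr): third position 4-fold.
Codon 3 UUA (Leu): third position 2-fold.
Codon 4 AGA (Arg): third position 2-fold.
Codon 5 CUU (Leu): third position 4-fold.
Codon 6 ACU (Thr): third position 4-fold.
Four-fold degenerate third positions: 4.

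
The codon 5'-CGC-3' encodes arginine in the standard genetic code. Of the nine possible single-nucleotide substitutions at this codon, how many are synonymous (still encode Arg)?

Position 1: none → 0 synonymous.
Position 2: none → 0 synonymous.
Position 3: CGU, CGA, CGG → 3 synonymous.
Total: 0 + 0 + 3 = 3.

3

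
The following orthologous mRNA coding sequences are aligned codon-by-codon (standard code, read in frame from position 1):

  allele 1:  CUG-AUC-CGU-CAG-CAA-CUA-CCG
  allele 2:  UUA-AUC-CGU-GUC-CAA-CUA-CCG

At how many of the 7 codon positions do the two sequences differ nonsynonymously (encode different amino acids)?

Codon 1: CUG Leu / UUA Leu — synonymous.
Codon 2: AUC Ile / AUC Ile — identical.
Codon 3: CGU Arg / CGU Arg — identical.
Codon 4: CAG Gln / GUC Val — nonsynonymous.
Codon 5: CAA Gln / CAA Gln — identical.
Codon 6: CUA Leu / CUA Leu — identical.
Codon 7: CCG Pro / CCG Pro — identical.
Nonsynonymous differences: 1.

1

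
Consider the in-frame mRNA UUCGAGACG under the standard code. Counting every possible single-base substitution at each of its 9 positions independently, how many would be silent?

Codon 1 (UUC, Phe): 1 synonymous substitution.
Codon 2 (GAG, Glu): 1 synonymous substitution.
Codon 3 (ACG, Thr): 3 synonymous substitutions.
Total: 1 + 1 + 3 = 5.

5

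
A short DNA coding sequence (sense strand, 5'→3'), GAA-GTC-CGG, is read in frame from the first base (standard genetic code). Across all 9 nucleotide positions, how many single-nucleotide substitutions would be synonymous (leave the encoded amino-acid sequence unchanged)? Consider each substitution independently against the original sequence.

Codon 1 (GAA, Glu): 1 synonymous substitution.
Codon 2 (GTC, Val): 3 synonymous substitutions.
Codon 3 (CGG, Arg): 4 synonymous substitutions.
Total: 1 + 3 + 4 = 8.

8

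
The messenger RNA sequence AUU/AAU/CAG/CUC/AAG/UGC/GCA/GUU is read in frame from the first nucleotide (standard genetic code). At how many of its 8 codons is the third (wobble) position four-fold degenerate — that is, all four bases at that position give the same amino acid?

Codon 1 AUU (Ile): third position 3-fold.
Codon 2 AAU (Asn): third position 2-fold.
Codon 3 CAG (Gln): third position 2-fold.
Codon 4 CUC (Leu): third position 4-fold.
Codon 5 AAG (Lys): third position 2-fold.
Codon 6 UGC (Cys): third position 2-fold.
Codon 7 GCA (Ala): third position 4-fold.
Codon 8 GUU (Val): third position 4-fold.
Four-fold degenerate third positions: 3.

3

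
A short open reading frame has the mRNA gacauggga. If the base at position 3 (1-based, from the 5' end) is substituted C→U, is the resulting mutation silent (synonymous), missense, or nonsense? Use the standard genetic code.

Position 3 falls in codon 1: GAC → Asp.
After the substitution the codon is GAU → Asp.
Both encode Asp, so the change is synonymous.

silent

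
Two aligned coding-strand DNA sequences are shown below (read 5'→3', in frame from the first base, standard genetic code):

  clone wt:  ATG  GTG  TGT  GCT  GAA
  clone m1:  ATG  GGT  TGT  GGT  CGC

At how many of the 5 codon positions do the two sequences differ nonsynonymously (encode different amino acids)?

Codon 1: ATG Met / ATG Met — identical.
Codon 2: GTG Val / GGT Gly — nonsynonymous.
Codon 3: TGT Cys / TGT Cys — identical.
Codon 4: GCT Ala / GGT Gly — nonsynonymous.
Codon 5: GAA Glu / CGC Arg — nonsynonymous.
Nonsynonymous differences: 3.

3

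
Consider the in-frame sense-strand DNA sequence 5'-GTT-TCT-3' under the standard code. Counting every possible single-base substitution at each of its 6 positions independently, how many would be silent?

6

Codon 1 (GTT, Val): 3 synonymous substitutions.
Codon 2 (TCT, Ser): 3 synonymous substitutions.
Total: 3 + 3 = 6.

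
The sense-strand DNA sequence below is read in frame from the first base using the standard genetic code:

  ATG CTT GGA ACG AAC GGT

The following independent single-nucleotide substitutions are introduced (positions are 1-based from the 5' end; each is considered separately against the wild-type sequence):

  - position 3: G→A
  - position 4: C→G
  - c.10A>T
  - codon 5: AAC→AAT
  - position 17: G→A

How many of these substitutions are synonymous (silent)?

1

Codon 1: ATG (Met) → ATA (Ile) — missense.
Codon 2: CTT (Leu) → GTT (Val) — missense.
Codon 4: ACG (Thr) → TCG (Ser) — missense.
Codon 5: AAC (Asn) → AAT (Asn) — synonymous.
Codon 6: GGT (Gly) → GAT (Asp) — missense.
Synonymous: 1 of 5.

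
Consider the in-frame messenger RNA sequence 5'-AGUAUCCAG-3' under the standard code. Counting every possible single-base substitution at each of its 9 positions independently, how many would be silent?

Codon 1 (AGU, Ser): 1 synonymous substitution.
Codon 2 (AUC, Ile): 2 synonymous substitutions.
Codon 3 (CAG, Gln): 1 synonymous substitution.
Total: 1 + 2 + 1 = 4.

4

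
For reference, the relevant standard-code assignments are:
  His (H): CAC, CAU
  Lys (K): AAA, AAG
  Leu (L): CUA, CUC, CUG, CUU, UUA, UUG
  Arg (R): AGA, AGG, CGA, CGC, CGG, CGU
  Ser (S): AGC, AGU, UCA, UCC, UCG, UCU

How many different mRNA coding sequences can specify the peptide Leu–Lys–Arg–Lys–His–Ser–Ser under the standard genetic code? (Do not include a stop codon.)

Leu: 6 codons.
Lys: 2 codons.
Arg: 6 codons.
Lys: 2 codons.
His: 2 codons.
Ser: 6 codons.
Ser: 6 codons.
6 × 2 × 6 × 2 × 2 × 6 × 6 = 10368.

10368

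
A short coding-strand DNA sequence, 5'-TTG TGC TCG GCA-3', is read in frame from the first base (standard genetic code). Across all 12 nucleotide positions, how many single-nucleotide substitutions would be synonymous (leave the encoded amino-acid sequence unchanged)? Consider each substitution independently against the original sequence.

Codon 1 (TTG, Leu): 2 synonymous substitutions.
Codon 2 (TGC, Cys): 1 synonymous substitution.
Codon 3 (TCG, Ser): 3 synonymous substitutions.
Codon 4 (GCA, Ala): 3 synonymous substitutions.
Total: 2 + 1 + 3 + 3 = 9.

9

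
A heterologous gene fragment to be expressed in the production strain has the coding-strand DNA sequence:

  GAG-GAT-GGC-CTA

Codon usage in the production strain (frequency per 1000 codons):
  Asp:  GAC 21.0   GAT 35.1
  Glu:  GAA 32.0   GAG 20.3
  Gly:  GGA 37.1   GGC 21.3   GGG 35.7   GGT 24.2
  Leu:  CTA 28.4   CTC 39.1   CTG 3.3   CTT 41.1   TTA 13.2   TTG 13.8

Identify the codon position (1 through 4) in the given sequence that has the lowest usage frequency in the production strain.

Codon 1 GAG (Glu): 20.3 per 1000.
Codon 2 GAT (Asp): 35.1 per 1000.
Codon 3 GGC (Gly): 21.3 per 1000.
Codon 4 CTA (Leu): 28.4 per 1000.
Lowest frequency is 20.3 at codon 1.

1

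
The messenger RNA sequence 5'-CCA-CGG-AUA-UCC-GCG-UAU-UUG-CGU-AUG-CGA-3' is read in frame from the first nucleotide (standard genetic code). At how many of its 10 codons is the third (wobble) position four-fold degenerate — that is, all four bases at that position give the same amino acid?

6

Codon 1 CCA (Pro): third position 4-fold.
Codon 2 CGG (Arg): third position 4-fold.
Codon 3 AUA (Ile): third position 3-fold.
Codon 4 UCC (Ser): third position 4-fold.
Codon 5 GCG (Ala): third position 4-fold.
Codon 6 UAU (Tyr): third position 2-fold.
Codon 7 UUG (Leu): third position 2-fold.
Codon 8 CGU (Arg): third position 4-fold.
Codon 9 AUG (Met): third position 1-fold.
Codon 10 CGA (Arg): third position 4-fold.
Four-fold degenerate third positions: 6.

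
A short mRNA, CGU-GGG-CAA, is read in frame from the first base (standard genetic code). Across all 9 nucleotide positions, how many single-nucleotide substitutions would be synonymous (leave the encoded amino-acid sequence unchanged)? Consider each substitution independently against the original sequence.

7

Codon 1 (CGU, Arg): 3 synonymous substitutions.
Codon 2 (GGG, Gly): 3 synonymous substitutions.
Codon 3 (CAA, Gln): 1 synonymous substitution.
Total: 3 + 3 + 1 = 7.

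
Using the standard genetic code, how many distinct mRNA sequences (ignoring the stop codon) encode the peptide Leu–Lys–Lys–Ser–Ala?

Leu: 6 codons.
Lys: 2 codons.
Lys: 2 codons.
Ser: 6 codons.
Ala: 4 codons.
6 × 2 × 2 × 6 × 4 = 576.

576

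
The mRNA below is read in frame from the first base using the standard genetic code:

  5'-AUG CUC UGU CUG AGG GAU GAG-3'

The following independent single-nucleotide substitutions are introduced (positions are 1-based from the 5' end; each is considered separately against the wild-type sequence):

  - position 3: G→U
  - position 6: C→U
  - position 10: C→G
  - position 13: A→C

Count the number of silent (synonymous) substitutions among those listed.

2

Codon 1: AUG (Met) → AUU (Ile) — missense.
Codon 2: CUC (Leu) → CUU (Leu) — synonymous.
Codon 4: CUG (Leu) → GUG (Val) — missense.
Codon 5: AGG (Arg) → CGG (Arg) — synonymous.
Synonymous: 2 of 4.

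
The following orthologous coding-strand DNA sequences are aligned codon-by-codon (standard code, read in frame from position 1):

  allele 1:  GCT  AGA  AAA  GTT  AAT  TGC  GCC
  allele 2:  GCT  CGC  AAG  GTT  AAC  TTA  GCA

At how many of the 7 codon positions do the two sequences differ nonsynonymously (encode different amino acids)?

1

Codon 1: GCT Ala / GCT Ala — identical.
Codon 2: AGA Arg / CGC Arg — synonymous.
Codon 3: AAA Lys / AAG Lys — synonymous.
Codon 4: GTT Val / GTT Val — identical.
Codon 5: AAT Asn / AAC Asn — synonymous.
Codon 6: TGC Cys / TTA Leu — nonsynonymous.
Codon 7: GCC Ala / GCA Ala — synonymous.
Nonsynonymous differences: 1.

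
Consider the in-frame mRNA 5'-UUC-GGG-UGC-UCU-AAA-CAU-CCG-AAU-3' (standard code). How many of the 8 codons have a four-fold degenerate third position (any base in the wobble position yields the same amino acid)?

Codon 1 UUC (Phe): third position 2-fold.
Codon 2 GGG (Gly): third position 4-fold.
Codon 3 UGC (Cys): third position 2-fold.
Codon 4 UCU (Ser): third position 4-fold.
Codon 5 AAA (Lys): third position 2-fold.
Codon 6 CAU (His): third position 2-fold.
Codon 7 CCG (Pro): third position 4-fold.
Codon 8 AAU (Asn): third position 2-fold.
Four-fold degenerate third positions: 3.

3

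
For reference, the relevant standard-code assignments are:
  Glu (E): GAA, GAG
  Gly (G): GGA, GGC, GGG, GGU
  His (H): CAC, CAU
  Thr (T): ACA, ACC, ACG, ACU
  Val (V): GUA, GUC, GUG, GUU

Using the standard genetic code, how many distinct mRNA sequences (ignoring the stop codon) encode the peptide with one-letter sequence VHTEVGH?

Val: 4 codons.
His: 2 codons.
Thr: 4 codons.
Glu: 2 codons.
Val: 4 codons.
Gly: 4 codons.
His: 2 codons.
4 × 2 × 4 × 2 × 4 × 4 × 2 = 2048.

2048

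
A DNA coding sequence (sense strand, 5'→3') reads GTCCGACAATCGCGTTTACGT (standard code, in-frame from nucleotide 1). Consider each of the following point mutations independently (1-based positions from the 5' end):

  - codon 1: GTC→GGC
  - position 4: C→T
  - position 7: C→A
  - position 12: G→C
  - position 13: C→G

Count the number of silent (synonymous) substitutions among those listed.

1

Codon 1: GTC (Val) → GGC (Gly) — missense.
Codon 2: CGA (Arg) → TGA (Stop) — nonsense.
Codon 3: CAA (Gln) → AAA (Lys) — missense.
Codon 4: TCG (Ser) → TCC (Ser) — synonymous.
Codon 5: CGT (Arg) → GGT (Gly) — missense.
Synonymous: 1 of 5.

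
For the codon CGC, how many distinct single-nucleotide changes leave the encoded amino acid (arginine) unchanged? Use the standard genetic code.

3

Position 1: none → 0 synonymous.
Position 2: none → 0 synonymous.
Position 3: CGU, CGA, CGG → 3 synonymous.
Total: 0 + 0 + 3 = 3.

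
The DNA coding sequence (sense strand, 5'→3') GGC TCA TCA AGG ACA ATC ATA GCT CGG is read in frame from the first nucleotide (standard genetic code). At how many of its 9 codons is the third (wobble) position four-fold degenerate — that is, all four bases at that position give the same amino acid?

6

Codon 1 GGC (Gly): third position 4-fold.
Codon 2 TCA (Ser): third position 4-fold.
Codon 3 TCA (Ser): third position 4-fold.
Codon 4 AGG (Arg): third position 2-fold.
Codon 5 ACA (Thr): third position 4-fold.
Codon 6 ATC (Ile): third position 3-fold.
Codon 7 ATA (Ile): third position 3-fold.
Codon 8 GCT (Ala): third position 4-fold.
Codon 9 CGG (Arg): third position 4-fold.
Four-fold degenerate third positions: 6.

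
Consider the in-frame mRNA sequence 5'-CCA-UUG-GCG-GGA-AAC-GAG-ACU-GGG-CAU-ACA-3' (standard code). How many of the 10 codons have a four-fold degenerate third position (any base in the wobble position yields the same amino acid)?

6

Codon 1 CCA (Pro): third position 4-fold.
Codon 2 UUG (Leu): third position 2-fold.
Codon 3 GCG (Ala): third position 4-fold.
Codon 4 GGA (Gly): third position 4-fold.
Codon 5 AAC (Asn): third position 2-fold.
Codon 6 GAG (Glu): third position 2-fold.
Codon 7 ACU (Thr): third position 4-fold.
Codon 8 GGG (Gly): third position 4-fold.
Codon 9 CAU (His): third position 2-fold.
Codon 10 ACA (Thr): third position 4-fold.
Four-fold degenerate third positions: 6.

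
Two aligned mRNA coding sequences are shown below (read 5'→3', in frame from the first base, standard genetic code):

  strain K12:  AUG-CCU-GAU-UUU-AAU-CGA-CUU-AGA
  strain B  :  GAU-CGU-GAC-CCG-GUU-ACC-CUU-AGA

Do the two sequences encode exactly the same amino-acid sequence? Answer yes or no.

Codon 1: AUG Met / GAU Asp — nonsynonymous.
Codon 2: CCU Pro / CGU Arg — nonsynonymous.
Codon 3: GAU Asp / GAC Asp — synonymous.
Codon 4: UUU Phe / CCG Pro — nonsynonymous.
Codon 5: AAU Asn / GUU Val — nonsynonymous.
Codon 6: CGA Arg / ACC Thr — nonsynonymous.
Codon 7: CUU Leu / CUU Leu — identical.
Codon 8: AGA Arg / AGA Arg — identical.
Nonsynonymous differences: 5 → different protein.

no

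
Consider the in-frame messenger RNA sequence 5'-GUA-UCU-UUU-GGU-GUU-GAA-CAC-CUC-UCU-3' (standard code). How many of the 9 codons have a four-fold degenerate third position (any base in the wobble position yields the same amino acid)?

Codon 1 GUA (Val): third position 4-fold.
Codon 2 UCU (Ser): third position 4-fold.
Codon 3 UUU (Phe): third position 2-fold.
Codon 4 GGU (Gly): third position 4-fold.
Codon 5 GUU (Val): third position 4-fold.
Codon 6 GAA (Glu): third position 2-fold.
Codon 7 CAC (His): third position 2-fold.
Codon 8 CUC (Leu): third position 4-fold.
Codon 9 UCU (Ser): third position 4-fold.
Four-fold degenerate third positions: 6.

6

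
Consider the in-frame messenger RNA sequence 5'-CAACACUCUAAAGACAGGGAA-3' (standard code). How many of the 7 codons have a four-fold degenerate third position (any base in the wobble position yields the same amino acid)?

Codon 1 CAA (Gln): third position 2-fold.
Codon 2 CAC (His): third position 2-fold.
Codon 3 UCU (Ser): third position 4-fold.
Codon 4 AAA (Lys): third position 2-fold.
Codon 5 GAC (Asp): third position 2-fold.
Codon 6 AGG (Arg): third position 2-fold.
Codon 7 GAA (Glu): third position 2-fold.
Four-fold degenerate third positions: 1.

1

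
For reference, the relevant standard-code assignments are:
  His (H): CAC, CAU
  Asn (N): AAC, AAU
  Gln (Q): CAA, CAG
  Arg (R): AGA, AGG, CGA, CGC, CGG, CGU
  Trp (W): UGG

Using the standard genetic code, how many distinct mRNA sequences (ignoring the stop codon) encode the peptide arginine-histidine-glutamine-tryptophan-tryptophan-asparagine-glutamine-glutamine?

192

Arg: 6 codons.
His: 2 codons.
Gln: 2 codons.
Trp: 1 codon.
Trp: 1 codon.
Asn: 2 codons.
Gln: 2 codons.
Gln: 2 codons.
6 × 2 × 2 × 1 × 1 × 2 × 2 × 2 = 192.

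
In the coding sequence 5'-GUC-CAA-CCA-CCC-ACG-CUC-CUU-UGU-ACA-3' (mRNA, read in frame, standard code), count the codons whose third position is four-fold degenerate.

7

Codon 1 GUC (Val): third position 4-fold.
Codon 2 CAA (Gln): third position 2-fold.
Codon 3 CCA (Pro): third position 4-fold.
Codon 4 CCC (Pro): third position 4-fold.
Codon 5 ACG (Thr): third position 4-fold.
Codon 6 CUC (Leu): third position 4-fold.
Codon 7 CUU (Leu): third position 4-fold.
Codon 8 UGU (Cys): third position 2-fold.
Codon 9 ACA (Thr): third position 4-fold.
Four-fold degenerate third positions: 7.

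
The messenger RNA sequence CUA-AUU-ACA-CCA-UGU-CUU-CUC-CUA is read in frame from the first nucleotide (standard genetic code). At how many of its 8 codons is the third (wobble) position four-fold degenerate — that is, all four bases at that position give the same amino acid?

Codon 1 CUA (Leu): third position 4-fold.
Codon 2 AUU (Ile): third position 3-fold.
Codon 3 ACA (Thr): third position 4-fold.
Codon 4 CCA (Pro): third position 4-fold.
Codon 5 UGU (Cys): third position 2-fold.
Codon 6 CUU (Leu): third position 4-fold.
Codon 7 CUC (Leu): third position 4-fold.
Codon 8 CUA (Leu): third position 4-fold.
Four-fold degenerate third positions: 6.

6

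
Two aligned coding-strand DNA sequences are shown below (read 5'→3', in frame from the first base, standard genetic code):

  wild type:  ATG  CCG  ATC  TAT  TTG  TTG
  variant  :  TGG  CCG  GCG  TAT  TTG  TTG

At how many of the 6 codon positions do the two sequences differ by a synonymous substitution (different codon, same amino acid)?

0

Codon 1: ATG Met / TGG Trp — nonsynonymous.
Codon 2: CCG Pro / CCG Pro — identical.
Codon 3: ATC Ile / GCG Ala — nonsynonymous.
Codon 4: TAT Tyr / TAT Tyr — identical.
Codon 5: TTG Leu / TTG Leu — identical.
Codon 6: TTG Leu / TTG Leu — identical.
Synonymous differences: 0.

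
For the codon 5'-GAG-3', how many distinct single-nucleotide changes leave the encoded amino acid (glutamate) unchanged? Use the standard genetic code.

1

Position 1: none → 0 synonymous.
Position 2: none → 0 synonymous.
Position 3: GAA → 1 synonymous.
Total: 0 + 0 + 1 = 1.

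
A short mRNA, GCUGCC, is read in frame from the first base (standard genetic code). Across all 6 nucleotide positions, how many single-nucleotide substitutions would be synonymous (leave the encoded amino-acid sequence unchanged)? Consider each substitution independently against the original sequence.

6

Codon 1 (GCU, Ala): 3 synonymous substitutions.
Codon 2 (GCC, Ala): 3 synonymous substitutions.
Total: 3 + 3 = 6.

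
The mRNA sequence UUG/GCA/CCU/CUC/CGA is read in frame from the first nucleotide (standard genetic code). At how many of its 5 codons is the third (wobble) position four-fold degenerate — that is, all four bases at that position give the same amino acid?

Codon 1 UUG (Leu): third position 2-fold.
Codon 2 GCA (Ala): third position 4-fold.
Codon 3 CCU (Pro): third position 4-fold.
Codon 4 CUC (Leu): third position 4-fold.
Codon 5 CGA (Arg): third position 4-fold.
Four-fold degenerate third positions: 4.

4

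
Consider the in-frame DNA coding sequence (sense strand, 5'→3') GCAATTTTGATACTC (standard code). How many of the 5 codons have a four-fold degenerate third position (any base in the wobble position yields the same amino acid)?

2

Codon 1 GCA (Ala): third position 4-fold.
Codon 2 ATT (Ile): third position 3-fold.
Codon 3 TTG (Leu): third position 2-fold.
Codon 4 ATA (Ile): third position 3-fold.
Codon 5 CTC (Leu): third position 4-fold.
Four-fold degenerate third positions: 2.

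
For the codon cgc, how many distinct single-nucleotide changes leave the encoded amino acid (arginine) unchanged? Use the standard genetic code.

3

Position 1: none → 0 synonymous.
Position 2: none → 0 synonymous.
Position 3: CGU, CGA, CGG → 3 synonymous.
Total: 0 + 0 + 3 = 3.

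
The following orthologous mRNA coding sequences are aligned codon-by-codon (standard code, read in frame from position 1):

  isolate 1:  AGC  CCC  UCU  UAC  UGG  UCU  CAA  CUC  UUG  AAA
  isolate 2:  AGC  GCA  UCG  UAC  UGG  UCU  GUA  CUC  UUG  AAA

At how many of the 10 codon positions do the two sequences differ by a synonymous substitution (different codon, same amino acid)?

Codon 1: AGC Ser / AGC Ser — identical.
Codon 2: CCC Pro / GCA Ala — nonsynonymous.
Codon 3: UCU Ser / UCG Ser — synonymous.
Codon 4: UAC Tyr / UAC Tyr — identical.
Codon 5: UGG Trp / UGG Trp — identical.
Codon 6: UCU Ser / UCU Ser — identical.
Codon 7: CAA Gln / GUA Val — nonsynonymous.
Codon 8: CUC Leu / CUC Leu — identical.
Codon 9: UUG Leu / UUG Leu — identical.
Codon 10: AAA Lys / AAA Lys — identical.
Synonymous differences: 1.

1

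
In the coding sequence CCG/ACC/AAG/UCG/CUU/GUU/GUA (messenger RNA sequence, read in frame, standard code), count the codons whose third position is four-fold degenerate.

Codon 1 CCG (Pro): third position 4-fold.
Codon 2 ACC (Thr): third position 4-fold.
Codon 3 AAG (Lys): third position 2-fold.
Codon 4 UCG (Ser): third position 4-fold.
Codon 5 CUU (Leu): third position 4-fold.
Codon 6 GUU (Val): third position 4-fold.
Codon 7 GUA (Val): third position 4-fold.
Four-fold degenerate third positions: 6.

6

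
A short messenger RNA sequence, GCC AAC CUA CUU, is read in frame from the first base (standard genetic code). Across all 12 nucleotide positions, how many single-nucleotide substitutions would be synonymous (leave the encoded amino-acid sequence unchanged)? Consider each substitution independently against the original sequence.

Codon 1 (GCC, Ala): 3 synonymous substitutions.
Codon 2 (AAC, Asn): 1 synonymous substitution.
Codon 3 (CUA, Leu): 4 synonymous substitutions.
Codon 4 (CUU, Leu): 3 synonymous substitutions.
Total: 3 + 1 + 4 + 3 = 11.

11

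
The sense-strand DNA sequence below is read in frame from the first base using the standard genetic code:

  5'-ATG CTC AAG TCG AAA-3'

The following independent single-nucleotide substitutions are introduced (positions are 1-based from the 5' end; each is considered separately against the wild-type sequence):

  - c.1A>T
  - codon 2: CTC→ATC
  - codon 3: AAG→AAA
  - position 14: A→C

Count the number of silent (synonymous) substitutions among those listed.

1

Codon 1: ATG (Met) → TTG (Leu) — missense.
Codon 2: CTC (Leu) → ATC (Ile) — missense.
Codon 3: AAG (Lys) → AAA (Lys) — synonymous.
Codon 5: AAA (Lys) → ACA (Thr) — missense.
Synonymous: 1 of 4.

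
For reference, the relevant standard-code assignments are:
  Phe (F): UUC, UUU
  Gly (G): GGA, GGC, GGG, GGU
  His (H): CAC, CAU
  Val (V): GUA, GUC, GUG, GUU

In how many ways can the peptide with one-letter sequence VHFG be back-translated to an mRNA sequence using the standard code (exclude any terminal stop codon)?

Val: 4 codons.
His: 2 codons.
Phe: 2 codons.
Gly: 4 codons.
4 × 2 × 2 × 4 = 64.

64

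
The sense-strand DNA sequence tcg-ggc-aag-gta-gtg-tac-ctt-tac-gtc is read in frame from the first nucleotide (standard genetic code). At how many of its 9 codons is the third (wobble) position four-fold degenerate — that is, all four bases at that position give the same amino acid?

Codon 1 TCG (Ser): third position 4-fold.
Codon 2 GGC (Gly): third position 4-fold.
Codon 3 AAG (Lys): third position 2-fold.
Codon 4 GTA (Val): third position 4-fold.
Codon 5 GTG (Val): third position 4-fold.
Codon 6 TAC (Tyr): third position 2-fold.
Codon 7 CTT (Leu): third position 4-fold.
Codon 8 TAC (Tyr): third position 2-fold.
Codon 9 GTC (Val): third position 4-fold.
Four-fold degenerate third positions: 6.

6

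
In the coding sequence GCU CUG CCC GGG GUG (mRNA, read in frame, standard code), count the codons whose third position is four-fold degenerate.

Codon 1 GCU (Ala): third position 4-fold.
Codon 2 CUG (Leu): third position 4-fold.
Codon 3 CCC (Pro): third position 4-fold.
Codon 4 GGG (Gly): third position 4-fold.
Codon 5 GUG (Val): third position 4-fold.
Four-fold degenerate third positions: 5.

5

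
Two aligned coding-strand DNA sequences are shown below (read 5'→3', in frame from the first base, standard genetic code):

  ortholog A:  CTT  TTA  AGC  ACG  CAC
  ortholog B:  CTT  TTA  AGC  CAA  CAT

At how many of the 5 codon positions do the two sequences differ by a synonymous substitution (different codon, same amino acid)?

1

Codon 1: CTT Leu / CTT Leu — identical.
Codon 2: TTA Leu / TTA Leu — identical.
Codon 3: AGC Ser / AGC Ser — identical.
Codon 4: ACG Thr / CAA Gln — nonsynonymous.
Codon 5: CAC His / CAT His — synonymous.
Synonymous differences: 1.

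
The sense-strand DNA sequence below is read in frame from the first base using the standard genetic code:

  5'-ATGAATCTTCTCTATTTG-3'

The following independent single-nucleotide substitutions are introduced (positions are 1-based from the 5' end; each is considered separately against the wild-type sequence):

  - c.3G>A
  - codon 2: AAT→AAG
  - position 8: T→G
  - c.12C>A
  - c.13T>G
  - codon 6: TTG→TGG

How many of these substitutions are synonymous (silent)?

1

Codon 1: ATG (Met) → ATA (Ile) — missense.
Codon 2: AAT (Asn) → AAG (Lys) — missense.
Codon 3: CTT (Leu) → CGT (Arg) — missense.
Codon 4: CTC (Leu) → CTA (Leu) — synonymous.
Codon 5: TAT (Tyr) → GAT (Asp) — missense.
Codon 6: TTG (Leu) → TGG (Trp) — missense.
Synonymous: 1 of 6.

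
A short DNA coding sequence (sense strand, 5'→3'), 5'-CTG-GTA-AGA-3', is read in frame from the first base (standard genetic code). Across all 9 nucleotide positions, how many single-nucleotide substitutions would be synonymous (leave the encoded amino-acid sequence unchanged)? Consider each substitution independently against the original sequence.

Codon 1 (CTG, Leu): 4 synonymous substitutions.
Codon 2 (GTA, Val): 3 synonymous substitutions.
Codon 3 (AGA, Arg): 2 synonymous substitutions.
Total: 4 + 3 + 2 = 9.

9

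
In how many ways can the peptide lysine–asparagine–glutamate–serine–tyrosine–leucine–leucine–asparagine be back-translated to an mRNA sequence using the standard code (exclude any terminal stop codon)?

6912

Lys: 2 codons.
Asn: 2 codons.
Glu: 2 codons.
Ser: 6 codons.
Tyr: 2 codons.
Leu: 6 codons.
Leu: 6 codons.
Asn: 2 codons.
2 × 2 × 2 × 6 × 2 × 6 × 6 × 2 = 6912.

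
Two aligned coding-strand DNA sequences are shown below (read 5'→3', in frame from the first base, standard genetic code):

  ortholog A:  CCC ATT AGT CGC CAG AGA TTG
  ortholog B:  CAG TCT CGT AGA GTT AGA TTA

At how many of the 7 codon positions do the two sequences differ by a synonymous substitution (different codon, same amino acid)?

Codon 1: CCC Pro / CAG Gln — nonsynonymous.
Codon 2: ATT Ile / TCT Ser — nonsynonymous.
Codon 3: AGT Ser / CGT Arg — nonsynonymous.
Codon 4: CGC Arg / AGA Arg — synonymous.
Codon 5: CAG Gln / GTT Val — nonsynonymous.
Codon 6: AGA Arg / AGA Arg — identical.
Codon 7: TTG Leu / TTA Leu — synonymous.
Synonymous differences: 2.

2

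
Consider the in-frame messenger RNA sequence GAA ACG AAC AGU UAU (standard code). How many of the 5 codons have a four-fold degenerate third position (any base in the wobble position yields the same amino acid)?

1

Codon 1 GAA (Glu): third position 2-fold.
Codon 2 ACG (Thr): third position 4-fold.
Codon 3 AAC (Asn): third position 2-fold.
Codon 4 AGU (Ser): third position 2-fold.
Codon 5 UAU (Tyr): third position 2-fold.
Four-fold degenerate third positions: 1.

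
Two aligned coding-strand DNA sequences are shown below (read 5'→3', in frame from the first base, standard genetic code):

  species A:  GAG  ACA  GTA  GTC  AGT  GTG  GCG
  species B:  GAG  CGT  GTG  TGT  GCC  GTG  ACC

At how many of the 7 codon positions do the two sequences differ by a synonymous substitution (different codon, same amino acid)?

Codon 1: GAG Glu / GAG Glu — identical.
Codon 2: ACA Thr / CGT Arg — nonsynonymous.
Codon 3: GTA Val / GTG Val — synonymous.
Codon 4: GTC Val / TGT Cys — nonsynonymous.
Codon 5: AGT Ser / GCC Ala — nonsynonymous.
Codon 6: GTG Val / GTG Val — identical.
Codon 7: GCG Ala / ACC Thr — nonsynonymous.
Synonymous differences: 1.

1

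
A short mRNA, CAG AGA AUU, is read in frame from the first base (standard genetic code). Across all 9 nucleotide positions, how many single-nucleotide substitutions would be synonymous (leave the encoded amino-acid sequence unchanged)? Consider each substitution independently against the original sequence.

Codon 1 (CAG, Gln): 1 synonymous substitution.
Codon 2 (AGA, Arg): 2 synonymous substitutions.
Codon 3 (AUU, Ile): 2 synonymous substitutions.
Total: 1 + 2 + 2 = 5.

5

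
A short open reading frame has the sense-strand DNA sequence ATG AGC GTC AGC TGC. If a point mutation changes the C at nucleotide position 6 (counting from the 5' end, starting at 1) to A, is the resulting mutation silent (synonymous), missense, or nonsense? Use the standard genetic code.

missense

Position 6 falls in codon 2: AGC → Ser.
After the substitution the codon is AGA → Arg.
Ser ≠ Arg, so this is a missense mutation.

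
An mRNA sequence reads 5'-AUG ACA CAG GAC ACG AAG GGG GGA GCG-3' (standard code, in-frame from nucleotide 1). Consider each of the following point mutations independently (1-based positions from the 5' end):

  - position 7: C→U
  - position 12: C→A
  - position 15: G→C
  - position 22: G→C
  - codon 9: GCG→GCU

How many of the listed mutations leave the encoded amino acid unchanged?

Codon 3: CAG (Gln) → UAG (Stop) — nonsense.
Codon 4: GAC (Asp) → GAA (Glu) — missense.
Codon 5: ACG (Thr) → ACC (Thr) — synonymous.
Codon 8: GGA (Gly) → CGA (Arg) — missense.
Codon 9: GCG (Ala) → GCU (Ala) — synonymous.
Synonymous: 2 of 5.

2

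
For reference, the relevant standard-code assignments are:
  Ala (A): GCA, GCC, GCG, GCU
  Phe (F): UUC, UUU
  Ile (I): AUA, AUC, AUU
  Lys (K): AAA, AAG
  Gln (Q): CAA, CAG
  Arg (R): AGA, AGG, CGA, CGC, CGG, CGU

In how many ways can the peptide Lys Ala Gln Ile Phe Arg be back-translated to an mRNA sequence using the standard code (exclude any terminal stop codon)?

576

Lys: 2 codons.
Ala: 4 codons.
Gln: 2 codons.
Ile: 3 codons.
Phe: 2 codons.
Arg: 6 codons.
2 × 4 × 2 × 3 × 2 × 6 = 576.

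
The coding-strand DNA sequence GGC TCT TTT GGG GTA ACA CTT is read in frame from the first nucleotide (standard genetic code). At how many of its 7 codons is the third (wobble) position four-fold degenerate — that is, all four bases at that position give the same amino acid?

Codon 1 GGC (Gly): third position 4-fold.
Codon 2 TCT (Ser): third position 4-fold.
Codon 3 TTT (Phe): third position 2-fold.
Codon 4 GGG (Gly): third position 4-fold.
Codon 5 GTA (Val): third position 4-fold.
Codon 6 ACA (Thr): third position 4-fold.
Codon 7 CTT (Leu): third position 4-fold.
Four-fold degenerate third positions: 6.

6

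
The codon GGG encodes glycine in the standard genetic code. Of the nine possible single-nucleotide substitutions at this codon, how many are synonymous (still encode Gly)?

Position 1: none → 0 synonymous.
Position 2: none → 0 synonymous.
Position 3: GGT, GGC, GGA → 3 synonymous.
Total: 0 + 0 + 3 = 3.

3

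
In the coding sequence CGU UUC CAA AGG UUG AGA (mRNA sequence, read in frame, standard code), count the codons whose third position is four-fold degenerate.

1

Codon 1 CGU (Arg): third position 4-fold.
Codon 2 UUC (Phe): third position 2-fold.
Codon 3 CAA (Gln): third position 2-fold.
Codon 4 AGG (Arg): third position 2-fold.
Codon 5 UUG (Leu): third position 2-fold.
Codon 6 AGA (Arg): third position 2-fold.
Four-fold degenerate third positions: 1.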